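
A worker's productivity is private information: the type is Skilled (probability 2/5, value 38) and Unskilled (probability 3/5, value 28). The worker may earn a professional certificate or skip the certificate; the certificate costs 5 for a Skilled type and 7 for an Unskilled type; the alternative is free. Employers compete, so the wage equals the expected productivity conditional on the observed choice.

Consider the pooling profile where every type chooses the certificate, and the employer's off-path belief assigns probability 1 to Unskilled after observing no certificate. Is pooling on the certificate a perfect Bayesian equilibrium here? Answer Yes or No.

On path, the employer holds the prior and pays 2/5·38 + 3/5·28 = 32. Off path (no certificate), believing Unskilled, it pays 28.
Skilled: the certificate nets 32 − 5 = 27; no certificate nets 28. Skilled would deviate.
Unskilled: the certificate nets 32 − 7 = 25; no certificate nets 28. Unskilled would deviate.
A type deviates, so pooling fails.

No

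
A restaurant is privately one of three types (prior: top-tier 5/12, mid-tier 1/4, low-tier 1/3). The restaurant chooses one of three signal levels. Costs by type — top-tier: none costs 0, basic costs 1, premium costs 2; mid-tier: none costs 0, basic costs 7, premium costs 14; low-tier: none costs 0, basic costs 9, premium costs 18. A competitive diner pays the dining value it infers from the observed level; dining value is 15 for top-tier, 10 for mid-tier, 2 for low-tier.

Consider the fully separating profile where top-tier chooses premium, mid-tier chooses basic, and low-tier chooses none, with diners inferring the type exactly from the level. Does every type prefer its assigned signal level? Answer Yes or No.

Yes

Separating price premiums: premium → 15, basic → 10, none → 2.
top-tier (assigned premium): none: 2 − 0 = 2; basic: 10 − 1 = 9; premium: 15 − 2 = 13. top-tier stays.
mid-tier (assigned basic): none: 2 − 0 = 2; basic: 10 − 7 = 3; premium: 15 − 14 = 1. mid-tier stays.
low-tier (assigned none): none: 2 − 0 = 2; basic: 10 − 9 = 1; premium: 15 − 18 = -3. low-tier stays.
Every type prefers its assigned level; separation holds.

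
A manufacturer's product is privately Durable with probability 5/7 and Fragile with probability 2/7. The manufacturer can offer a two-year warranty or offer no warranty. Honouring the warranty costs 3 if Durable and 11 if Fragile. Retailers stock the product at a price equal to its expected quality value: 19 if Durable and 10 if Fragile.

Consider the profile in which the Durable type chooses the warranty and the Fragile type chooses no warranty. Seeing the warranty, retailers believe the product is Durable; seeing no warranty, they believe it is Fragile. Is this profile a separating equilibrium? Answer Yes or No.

Yes

Under these beliefs, the warranty earns price 19 and no warranty earns price 10.
Durable: the warranty nets 19 − 3 = 16; no warranty nets 10. Durable prefers the warranty.
Fragile: the warranty nets 19 − 11 = 8; no warranty nets 10. Fragile prefers no warranty.
Neither type deviates, so the separating profile is an equilibrium.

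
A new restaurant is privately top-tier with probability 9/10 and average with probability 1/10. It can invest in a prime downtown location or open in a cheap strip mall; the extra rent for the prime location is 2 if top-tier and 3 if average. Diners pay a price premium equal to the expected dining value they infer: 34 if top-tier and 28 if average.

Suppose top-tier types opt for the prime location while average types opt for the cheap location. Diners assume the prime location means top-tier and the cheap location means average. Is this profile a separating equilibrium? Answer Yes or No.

Under these beliefs, the prime location earns price premium 34 and the cheap location earns price premium 28.
top-tier: the prime location nets 34 − 2 = 32; the cheap location nets 28. top-tier prefers the prime location.
average: the prime location nets 34 − 3 = 31; the cheap location nets 28. average would deviate to the prime location.
average has a profitable deviation, so the profile is not an equilibrium.

No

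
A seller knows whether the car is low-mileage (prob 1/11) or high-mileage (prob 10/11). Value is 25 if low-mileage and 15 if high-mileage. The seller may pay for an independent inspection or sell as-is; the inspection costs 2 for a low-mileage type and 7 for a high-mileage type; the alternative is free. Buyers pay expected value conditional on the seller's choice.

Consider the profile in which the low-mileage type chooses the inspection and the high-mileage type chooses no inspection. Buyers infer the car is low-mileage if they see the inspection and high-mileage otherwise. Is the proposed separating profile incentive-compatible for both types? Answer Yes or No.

No

Under these beliefs, the inspection earns price 25 and no inspection earns price 15.
low-mileage: the inspection nets 25 − 2 = 23; no inspection nets 15. low-mileage prefers the inspection.
high-mileage: the inspection nets 25 − 7 = 18; no inspection nets 15. high-mileage would deviate to the inspection.
high-mileage has a profitable deviation, so the profile is not an equilibrium.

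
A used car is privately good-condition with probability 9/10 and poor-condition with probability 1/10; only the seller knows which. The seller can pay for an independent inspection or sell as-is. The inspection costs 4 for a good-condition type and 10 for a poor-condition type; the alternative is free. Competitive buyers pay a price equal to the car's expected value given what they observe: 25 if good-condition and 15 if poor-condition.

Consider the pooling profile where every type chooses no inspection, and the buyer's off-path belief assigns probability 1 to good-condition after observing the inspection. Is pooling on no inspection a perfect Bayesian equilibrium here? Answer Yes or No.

On path, the buyer holds the prior and pays 9/10·25 + 1/10·15 = 24. Off path (the inspection), believing good-condition, it pays 25.
good-condition: no inspection nets 24; the inspection nets 25 − 4 = 21. good-condition stays.
poor-condition: no inspection nets 24; the inspection nets 25 − 10 = 15. poor-condition stays.
No type deviates, so pooling is sustained.

Yes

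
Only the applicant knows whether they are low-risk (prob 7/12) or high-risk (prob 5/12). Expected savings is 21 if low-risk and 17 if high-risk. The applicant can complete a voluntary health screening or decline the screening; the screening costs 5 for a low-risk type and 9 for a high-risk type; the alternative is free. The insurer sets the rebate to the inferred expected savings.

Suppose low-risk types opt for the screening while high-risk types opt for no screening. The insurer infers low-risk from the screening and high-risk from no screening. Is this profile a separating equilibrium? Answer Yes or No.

Under these beliefs, the screening earns rebate 21 and no screening earns rebate 17.
low-risk: the screening nets 21 − 5 = 16; no screening nets 17. low-risk would deviate to no screening.
high-risk: the screening nets 21 − 9 = 12; no screening nets 17. high-risk prefers no screening.
low-risk has a profitable deviation, so the profile is not an equilibrium.

No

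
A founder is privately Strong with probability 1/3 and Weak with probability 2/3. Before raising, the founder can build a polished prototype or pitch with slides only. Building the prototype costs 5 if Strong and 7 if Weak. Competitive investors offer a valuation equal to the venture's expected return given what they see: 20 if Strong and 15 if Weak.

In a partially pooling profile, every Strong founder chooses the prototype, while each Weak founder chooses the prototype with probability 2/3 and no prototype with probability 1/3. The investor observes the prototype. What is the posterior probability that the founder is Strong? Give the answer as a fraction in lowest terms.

P(the prototype) = (1/3)·1 + (2/3)·(2/3) = 7/9.
By Bayes' rule, P(Strong | the prototype) = (1/3) / (7/9) = 3/7.

3/7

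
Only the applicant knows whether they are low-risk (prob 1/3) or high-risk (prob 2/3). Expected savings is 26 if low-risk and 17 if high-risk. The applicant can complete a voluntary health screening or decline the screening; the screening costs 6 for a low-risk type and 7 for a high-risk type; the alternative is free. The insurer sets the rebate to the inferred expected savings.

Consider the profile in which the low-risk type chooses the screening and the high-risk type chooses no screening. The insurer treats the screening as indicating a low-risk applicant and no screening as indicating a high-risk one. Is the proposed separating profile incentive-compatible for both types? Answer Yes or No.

Under these beliefs, the screening earns rebate 26 and no screening earns rebate 17.
low-risk: the screening nets 26 − 6 = 20; no screening nets 17. low-risk prefers the screening.
high-risk: the screening nets 26 − 7 = 19; no screening nets 17. high-risk would deviate to the screening.
high-risk has a profitable deviation, so the profile is not an equilibrium.

No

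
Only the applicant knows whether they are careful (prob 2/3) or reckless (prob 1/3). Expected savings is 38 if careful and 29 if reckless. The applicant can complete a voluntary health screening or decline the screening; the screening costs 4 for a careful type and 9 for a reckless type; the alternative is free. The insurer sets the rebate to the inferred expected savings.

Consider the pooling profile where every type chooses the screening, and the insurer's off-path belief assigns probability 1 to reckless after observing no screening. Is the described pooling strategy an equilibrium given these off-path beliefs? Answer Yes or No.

No

On path, the insurer holds the prior and pays 2/3·38 + 1/3·29 = 35. Off path (no screening), believing reckless, it pays 29.
careful: the screening nets 35 − 4 = 31; no screening nets 29. careful stays.
reckless: the screening nets 35 − 9 = 26; no screening nets 29. reckless would deviate.
A type deviates, so pooling fails.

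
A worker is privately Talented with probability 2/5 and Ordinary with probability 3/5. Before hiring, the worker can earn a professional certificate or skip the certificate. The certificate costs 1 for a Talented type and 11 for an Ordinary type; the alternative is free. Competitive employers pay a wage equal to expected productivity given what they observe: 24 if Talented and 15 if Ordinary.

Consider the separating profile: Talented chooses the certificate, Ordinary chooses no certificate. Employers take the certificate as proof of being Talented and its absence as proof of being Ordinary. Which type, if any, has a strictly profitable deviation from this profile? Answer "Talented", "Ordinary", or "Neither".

The certificate pays 24; no certificate pays 15.
Talented: assigned the certificate, nets 24 − 1 = 23; deviating to no certificate nets 15.
Ordinary: assigned no certificate, nets 15; deviating to the certificate nets 24 − 11 = 13.
Both types strictly prefer their assigned action; no profitable deviation.

Neither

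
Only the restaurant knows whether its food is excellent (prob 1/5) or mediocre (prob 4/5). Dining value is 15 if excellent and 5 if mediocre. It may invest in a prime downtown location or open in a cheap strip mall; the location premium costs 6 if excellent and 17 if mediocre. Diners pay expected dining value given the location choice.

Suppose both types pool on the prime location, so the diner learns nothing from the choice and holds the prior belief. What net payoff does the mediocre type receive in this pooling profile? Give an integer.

-10

Pooled price premium = 1/5·15 + 4/5·5 = 7.
mediocre pays cost 17 for the prime location, so net payoff = 7 − 17 = -10.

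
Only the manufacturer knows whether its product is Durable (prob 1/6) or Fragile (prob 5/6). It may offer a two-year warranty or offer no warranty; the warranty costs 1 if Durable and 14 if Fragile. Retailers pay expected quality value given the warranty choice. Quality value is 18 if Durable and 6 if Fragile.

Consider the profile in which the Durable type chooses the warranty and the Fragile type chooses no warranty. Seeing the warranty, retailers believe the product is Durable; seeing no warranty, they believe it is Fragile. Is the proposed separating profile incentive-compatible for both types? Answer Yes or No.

Yes

Under these beliefs, the warranty earns price 18 and no warranty earns price 6.
Durable: the warranty nets 18 − 1 = 17; no warranty nets 6. Durable prefers the warranty.
Fragile: the warranty nets 18 − 14 = 4; no warranty nets 6. Fragile prefers no warranty.
Neither type deviates, so the separating profile is an equilibrium.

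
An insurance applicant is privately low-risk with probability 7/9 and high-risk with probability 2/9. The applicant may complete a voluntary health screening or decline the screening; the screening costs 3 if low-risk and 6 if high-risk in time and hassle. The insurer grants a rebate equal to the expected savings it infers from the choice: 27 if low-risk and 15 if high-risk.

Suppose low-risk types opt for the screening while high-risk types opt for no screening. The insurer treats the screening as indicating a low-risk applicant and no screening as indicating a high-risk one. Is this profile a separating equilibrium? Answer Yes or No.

Under these beliefs, the screening earns rebate 27 and no screening earns rebate 15.
low-risk: the screening nets 27 − 3 = 24; no screening nets 15. low-risk prefers the screening.
high-risk: the screening nets 27 − 6 = 21; no screening nets 15. high-risk would deviate to the screening.
high-risk has a profitable deviation, so the profile is not an equilibrium.

No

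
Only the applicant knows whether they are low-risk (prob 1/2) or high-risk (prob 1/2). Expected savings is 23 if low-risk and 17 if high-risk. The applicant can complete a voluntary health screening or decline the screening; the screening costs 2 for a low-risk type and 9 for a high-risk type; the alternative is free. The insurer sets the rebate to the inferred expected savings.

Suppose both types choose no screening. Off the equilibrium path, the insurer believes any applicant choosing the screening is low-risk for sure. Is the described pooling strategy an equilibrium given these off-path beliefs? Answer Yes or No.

No

On path, the insurer holds the prior and pays 1/2·23 + 1/2·17 = 20. Off path (the screening), believing low-risk, it pays 23.
low-risk: no screening nets 20; the screening nets 23 − 2 = 21. low-risk would deviate.
high-risk: no screening nets 20; the screening nets 23 − 9 = 14. high-risk stays.
A type deviates, so pooling fails.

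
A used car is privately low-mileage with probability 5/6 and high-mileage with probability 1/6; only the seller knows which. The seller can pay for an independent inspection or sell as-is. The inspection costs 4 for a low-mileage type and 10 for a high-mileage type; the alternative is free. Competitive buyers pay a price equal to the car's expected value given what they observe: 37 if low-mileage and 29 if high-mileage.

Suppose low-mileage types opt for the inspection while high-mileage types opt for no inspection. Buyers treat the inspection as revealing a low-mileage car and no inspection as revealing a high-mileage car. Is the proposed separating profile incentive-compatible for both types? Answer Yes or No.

Yes

Under these beliefs, the inspection earns price 37 and no inspection earns price 29.
low-mileage: the inspection nets 37 − 4 = 33; no inspection nets 29. low-mileage prefers the inspection.
high-mileage: the inspection nets 37 − 10 = 27; no inspection nets 29. high-mileage prefers no inspection.
Neither type deviates, so the separating profile is an equilibrium.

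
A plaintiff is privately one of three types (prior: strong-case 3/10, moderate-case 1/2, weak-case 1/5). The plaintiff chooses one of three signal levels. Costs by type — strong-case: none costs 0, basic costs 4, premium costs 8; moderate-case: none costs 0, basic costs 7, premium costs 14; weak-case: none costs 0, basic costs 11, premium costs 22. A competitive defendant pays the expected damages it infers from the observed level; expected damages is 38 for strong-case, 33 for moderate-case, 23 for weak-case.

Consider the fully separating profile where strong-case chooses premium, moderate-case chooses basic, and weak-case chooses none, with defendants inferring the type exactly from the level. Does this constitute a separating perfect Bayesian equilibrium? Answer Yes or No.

Separating settlements: premium → 38, basic → 33, none → 23.
strong-case (assigned premium): none: 23 − 0 = 23; basic: 33 − 4 = 29; premium: 38 − 8 = 30. strong-case stays.
moderate-case (assigned basic): none: 23 − 0 = 23; basic: 33 − 7 = 26; premium: 38 − 14 = 24. moderate-case stays.
weak-case (assigned none): none: 23 − 0 = 23; basic: 33 − 11 = 22; premium: 38 − 22 = 16. weak-case stays.
Every type prefers its assigned level; separation holds.

Yes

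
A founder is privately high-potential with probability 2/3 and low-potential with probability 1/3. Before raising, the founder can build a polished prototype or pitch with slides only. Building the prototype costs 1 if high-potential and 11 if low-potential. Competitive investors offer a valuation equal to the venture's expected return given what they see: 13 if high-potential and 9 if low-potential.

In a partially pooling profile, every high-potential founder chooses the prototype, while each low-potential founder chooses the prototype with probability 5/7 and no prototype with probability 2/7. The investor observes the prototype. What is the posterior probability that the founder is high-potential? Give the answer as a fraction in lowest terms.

P(the prototype) = (2/3)·1 + (1/3)·(5/7) = 19/21.
By Bayes' rule, P(high-potential | the prototype) = (2/3) / (19/21) = 14/19.

14/19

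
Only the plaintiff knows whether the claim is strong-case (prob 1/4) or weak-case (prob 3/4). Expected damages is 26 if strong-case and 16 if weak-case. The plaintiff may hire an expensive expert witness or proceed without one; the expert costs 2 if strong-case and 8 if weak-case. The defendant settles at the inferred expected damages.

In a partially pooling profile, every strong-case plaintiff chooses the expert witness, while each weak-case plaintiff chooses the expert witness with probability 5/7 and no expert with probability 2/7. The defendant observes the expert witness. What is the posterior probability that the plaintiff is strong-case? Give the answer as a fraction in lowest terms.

7/22

P(the expert witness) = (1/4)·1 + (3/4)·(5/7) = 11/14.
By Bayes' rule, P(strong-case | the expert witness) = (1/4) / (11/14) = 7/22.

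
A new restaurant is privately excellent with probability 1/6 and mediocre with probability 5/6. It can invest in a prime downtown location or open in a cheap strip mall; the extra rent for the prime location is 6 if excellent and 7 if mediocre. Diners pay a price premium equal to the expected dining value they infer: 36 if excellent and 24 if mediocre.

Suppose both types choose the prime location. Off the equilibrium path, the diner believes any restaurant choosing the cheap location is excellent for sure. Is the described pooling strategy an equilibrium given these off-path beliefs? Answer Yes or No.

No

On path, the diner holds the prior and pays 1/6·36 + 5/6·24 = 26. Off path (the cheap location), believing excellent, it pays 36.
excellent: the prime location nets 26 − 6 = 20; the cheap location nets 36. excellent would deviate.
mediocre: the prime location nets 26 − 7 = 19; the cheap location nets 36. mediocre would deviate.
A type deviates, so pooling fails.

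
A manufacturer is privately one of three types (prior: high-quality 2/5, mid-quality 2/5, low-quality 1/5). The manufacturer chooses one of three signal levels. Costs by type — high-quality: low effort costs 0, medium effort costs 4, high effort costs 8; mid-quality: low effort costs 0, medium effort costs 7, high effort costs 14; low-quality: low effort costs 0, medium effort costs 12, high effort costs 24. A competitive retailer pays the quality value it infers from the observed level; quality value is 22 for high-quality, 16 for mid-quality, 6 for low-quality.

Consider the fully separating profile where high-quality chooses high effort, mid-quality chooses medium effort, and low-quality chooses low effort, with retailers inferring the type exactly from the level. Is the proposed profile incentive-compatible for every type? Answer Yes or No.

Yes

Separating prices: high effort → 22, medium effort → 16, low effort → 6.
high-quality (assigned high effort): low effort: 6 − 0 = 6; medium effort: 16 − 4 = 12; high effort: 22 − 8 = 14. high-quality stays.
mid-quality (assigned medium effort): low effort: 6 − 0 = 6; medium effort: 16 − 7 = 9; high effort: 22 − 14 = 8. mid-quality stays.
low-quality (assigned low effort): low effort: 6 − 0 = 6; medium effort: 16 − 12 = 4; high effort: 22 − 24 = -2. low-quality stays.
Every type prefers its assigned level; separation holds.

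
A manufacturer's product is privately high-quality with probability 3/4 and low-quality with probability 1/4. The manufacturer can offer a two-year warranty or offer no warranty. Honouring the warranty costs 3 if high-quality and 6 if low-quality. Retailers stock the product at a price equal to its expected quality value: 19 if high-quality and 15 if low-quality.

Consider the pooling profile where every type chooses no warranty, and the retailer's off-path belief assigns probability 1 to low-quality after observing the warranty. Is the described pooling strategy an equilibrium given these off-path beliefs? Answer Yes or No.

Yes

On path, the retailer holds the prior and pays 3/4·19 + 1/4·15 = 18. Off path (the warranty), believing low-quality, it pays 15.
high-quality: no warranty nets 18; the warranty nets 15 − 3 = 12. high-quality stays.
low-quality: no warranty nets 18; the warranty nets 15 − 6 = 9. low-quality stays.
No type deviates, so pooling is sustained.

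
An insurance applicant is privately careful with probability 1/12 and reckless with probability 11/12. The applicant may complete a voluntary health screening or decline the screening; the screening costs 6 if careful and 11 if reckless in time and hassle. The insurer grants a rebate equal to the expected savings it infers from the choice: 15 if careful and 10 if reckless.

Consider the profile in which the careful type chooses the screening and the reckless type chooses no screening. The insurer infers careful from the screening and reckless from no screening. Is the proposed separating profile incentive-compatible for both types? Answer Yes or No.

Under these beliefs, the screening earns rebate 15 and no screening earns rebate 10.
careful: the screening nets 15 − 6 = 9; no screening nets 10. careful would deviate to no screening.
reckless: the screening nets 15 − 11 = 4; no screening nets 10. reckless prefers no screening.
careful has a profitable deviation, so the profile is not an equilibrium.

No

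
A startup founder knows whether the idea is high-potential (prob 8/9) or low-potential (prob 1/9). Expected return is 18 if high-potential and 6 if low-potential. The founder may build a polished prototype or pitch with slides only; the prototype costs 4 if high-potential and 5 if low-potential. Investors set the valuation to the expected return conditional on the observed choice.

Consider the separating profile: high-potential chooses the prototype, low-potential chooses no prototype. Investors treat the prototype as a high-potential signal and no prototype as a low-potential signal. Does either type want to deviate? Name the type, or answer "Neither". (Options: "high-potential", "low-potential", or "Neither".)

The prototype pays 18; no prototype pays 6.
high-potential: assigned the prototype, nets 18 − 4 = 14; deviating to no prototype nets 6.
low-potential: assigned no prototype, nets 6; deviating to the prototype nets 18 − 5 = 13.
The low-potential type gains 7 by deviating.

low-potential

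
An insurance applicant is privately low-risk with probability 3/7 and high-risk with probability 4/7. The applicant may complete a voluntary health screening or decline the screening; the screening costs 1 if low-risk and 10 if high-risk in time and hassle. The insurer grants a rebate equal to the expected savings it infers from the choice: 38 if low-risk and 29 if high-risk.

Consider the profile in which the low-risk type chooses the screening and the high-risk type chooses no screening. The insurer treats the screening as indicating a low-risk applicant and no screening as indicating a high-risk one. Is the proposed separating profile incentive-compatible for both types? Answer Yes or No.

Yes

Under these beliefs, the screening earns rebate 38 and no screening earns rebate 29.
low-risk: the screening nets 38 − 1 = 37; no screening nets 29. low-risk prefers the screening.
high-risk: the screening nets 38 − 10 = 28; no screening nets 29. high-risk prefers no screening.
Neither type deviates, so the separating profile is an equilibrium.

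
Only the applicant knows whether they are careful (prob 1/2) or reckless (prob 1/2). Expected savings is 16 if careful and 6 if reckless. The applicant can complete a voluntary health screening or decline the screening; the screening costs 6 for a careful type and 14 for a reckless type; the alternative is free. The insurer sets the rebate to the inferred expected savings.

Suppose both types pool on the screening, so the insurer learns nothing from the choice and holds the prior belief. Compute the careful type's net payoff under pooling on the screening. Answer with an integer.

Pooled rebate = 1/2·16 + 1/2·6 = 11.
careful pays cost 6 for the screening, so net payoff = 11 − 6 = 5.

5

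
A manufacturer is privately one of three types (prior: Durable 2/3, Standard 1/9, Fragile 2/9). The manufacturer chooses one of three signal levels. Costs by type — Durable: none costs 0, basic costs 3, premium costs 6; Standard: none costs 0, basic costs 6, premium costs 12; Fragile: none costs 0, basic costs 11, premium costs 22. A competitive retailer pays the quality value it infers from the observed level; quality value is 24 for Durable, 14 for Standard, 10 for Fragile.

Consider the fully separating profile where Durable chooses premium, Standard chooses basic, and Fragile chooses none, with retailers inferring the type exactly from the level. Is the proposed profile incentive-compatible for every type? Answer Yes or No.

Separating prices: premium → 24, basic → 14, none → 10.
Durable (assigned premium): none: 10 − 0 = 10; basic: 14 − 3 = 11; premium: 24 − 6 = 18. Durable stays.
Standard (assigned basic): none: 10 − 0 = 10; basic: 14 − 6 = 8; premium: 24 − 12 = 12. Standard prefers premium.
Fragile (assigned none): none: 10 − 0 = 10; basic: 14 − 11 = 3; premium: 24 − 22 = 2. Fragile stays.
At least one type deviates; the separating profile fails.

No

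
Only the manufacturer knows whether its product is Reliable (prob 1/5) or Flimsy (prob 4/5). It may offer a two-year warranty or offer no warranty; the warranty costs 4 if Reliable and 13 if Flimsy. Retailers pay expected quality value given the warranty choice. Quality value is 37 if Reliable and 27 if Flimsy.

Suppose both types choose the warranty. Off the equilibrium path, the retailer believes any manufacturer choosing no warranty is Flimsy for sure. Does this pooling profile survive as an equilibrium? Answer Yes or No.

On path, the retailer holds the prior and pays 1/5·37 + 4/5·27 = 29. Off path (no warranty), believing Flimsy, it pays 27.
Reliable: the warranty nets 29 − 4 = 25; no warranty nets 27. Reliable would deviate.
Flimsy: the warranty nets 29 − 13 = 16; no warranty nets 27. Flimsy would deviate.
A type deviates, so pooling fails.

No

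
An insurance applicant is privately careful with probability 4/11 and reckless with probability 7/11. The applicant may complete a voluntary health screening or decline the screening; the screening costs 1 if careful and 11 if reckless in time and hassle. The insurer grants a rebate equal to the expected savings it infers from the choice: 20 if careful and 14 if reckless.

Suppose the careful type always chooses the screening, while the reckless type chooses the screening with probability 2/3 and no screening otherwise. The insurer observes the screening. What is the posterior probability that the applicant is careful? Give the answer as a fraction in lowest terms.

6/13

P(the screening) = (4/11)·1 + (7/11)·(2/3) = 26/33.
By Bayes' rule, P(careful | the screening) = (4/11) / (26/33) = 6/13.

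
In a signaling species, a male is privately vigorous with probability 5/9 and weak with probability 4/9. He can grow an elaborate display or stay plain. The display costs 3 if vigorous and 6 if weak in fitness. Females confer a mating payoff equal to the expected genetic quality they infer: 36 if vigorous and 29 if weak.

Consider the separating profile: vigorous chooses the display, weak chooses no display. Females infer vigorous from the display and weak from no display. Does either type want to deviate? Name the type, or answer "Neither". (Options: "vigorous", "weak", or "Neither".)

weak

The display pays 36; no display pays 29.
vigorous: assigned the display, nets 36 − 3 = 33; deviating to no display nets 29.
weak: assigned no display, nets 29; deviating to the display nets 36 − 6 = 30.
The weak type gains 1 by deviating.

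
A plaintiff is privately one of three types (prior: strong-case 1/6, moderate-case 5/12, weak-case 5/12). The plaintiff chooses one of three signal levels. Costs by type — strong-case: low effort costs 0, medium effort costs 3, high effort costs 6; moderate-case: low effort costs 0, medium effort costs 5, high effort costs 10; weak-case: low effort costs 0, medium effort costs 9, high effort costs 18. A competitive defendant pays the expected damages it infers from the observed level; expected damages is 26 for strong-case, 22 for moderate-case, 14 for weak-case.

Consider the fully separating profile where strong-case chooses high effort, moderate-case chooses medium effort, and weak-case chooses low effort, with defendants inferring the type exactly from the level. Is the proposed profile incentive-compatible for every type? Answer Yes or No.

Yes

Separating settlements: high effort → 26, medium effort → 22, low effort → 14.
strong-case (assigned high effort): low effort: 14 − 0 = 14; medium effort: 22 − 3 = 19; high effort: 26 − 6 = 20. strong-case stays.
moderate-case (assigned medium effort): low effort: 14 − 0 = 14; medium effort: 22 − 5 = 17; high effort: 26 − 10 = 16. moderate-case stays.
weak-case (assigned low effort): low effort: 14 − 0 = 14; medium effort: 22 − 9 = 13; high effort: 26 − 18 = 8. weak-case stays.
Every type prefers its assigned level; separation holds.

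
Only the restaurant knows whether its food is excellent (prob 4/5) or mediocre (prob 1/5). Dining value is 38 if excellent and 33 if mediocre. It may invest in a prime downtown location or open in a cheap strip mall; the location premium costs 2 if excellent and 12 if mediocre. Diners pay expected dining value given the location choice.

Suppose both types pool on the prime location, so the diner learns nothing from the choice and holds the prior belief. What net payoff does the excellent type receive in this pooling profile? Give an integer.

35

Pooled price premium = 4/5·38 + 1/5·33 = 37.
excellent pays cost 2 for the prime location, so net payoff = 37 − 2 = 35.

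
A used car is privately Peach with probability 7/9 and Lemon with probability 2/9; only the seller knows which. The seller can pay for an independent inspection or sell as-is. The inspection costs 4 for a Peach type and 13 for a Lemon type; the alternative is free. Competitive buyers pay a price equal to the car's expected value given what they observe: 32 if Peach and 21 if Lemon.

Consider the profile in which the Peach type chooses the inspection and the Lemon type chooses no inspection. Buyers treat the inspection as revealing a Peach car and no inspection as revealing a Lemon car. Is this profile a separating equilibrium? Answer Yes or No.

Under these beliefs, the inspection earns price 32 and no inspection earns price 21.
Peach: the inspection nets 32 − 4 = 28; no inspection nets 21. Peach prefers the inspection.
Lemon: the inspection nets 32 − 13 = 19; no inspection nets 21. Lemon prefers no inspection.
Neither type deviates, so the separating profile is an equilibrium.

Yes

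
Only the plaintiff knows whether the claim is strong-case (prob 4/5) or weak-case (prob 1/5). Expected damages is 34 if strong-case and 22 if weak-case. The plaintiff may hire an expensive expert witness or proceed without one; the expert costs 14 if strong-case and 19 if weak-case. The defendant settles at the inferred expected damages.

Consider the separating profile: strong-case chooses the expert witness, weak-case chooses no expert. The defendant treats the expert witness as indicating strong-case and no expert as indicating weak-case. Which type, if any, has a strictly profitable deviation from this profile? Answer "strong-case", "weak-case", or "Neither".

The expert witness pays 34; no expert pays 22.
strong-case: assigned the expert witness, nets 34 − 14 = 20; deviating to no expert nets 22.
weak-case: assigned no expert, nets 22; deviating to the expert witness nets 34 − 19 = 15.
The strong-case type gains 2 by deviating.

strong-case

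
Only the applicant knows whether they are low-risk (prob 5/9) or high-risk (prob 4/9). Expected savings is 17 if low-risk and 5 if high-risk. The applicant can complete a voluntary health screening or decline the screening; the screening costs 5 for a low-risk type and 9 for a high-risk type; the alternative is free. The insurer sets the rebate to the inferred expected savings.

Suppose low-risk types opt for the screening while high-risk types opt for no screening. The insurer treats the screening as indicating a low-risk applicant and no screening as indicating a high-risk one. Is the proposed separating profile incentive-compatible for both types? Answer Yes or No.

Under these beliefs, the screening earns rebate 17 and no screening earns rebate 5.
low-risk: the screening nets 17 − 5 = 12; no screening nets 5. low-risk prefers the screening.
high-risk: the screening nets 17 − 9 = 8; no screening nets 5. high-risk would deviate to the screening.
high-risk has a profitable deviation, so the profile is not an equilibrium.

No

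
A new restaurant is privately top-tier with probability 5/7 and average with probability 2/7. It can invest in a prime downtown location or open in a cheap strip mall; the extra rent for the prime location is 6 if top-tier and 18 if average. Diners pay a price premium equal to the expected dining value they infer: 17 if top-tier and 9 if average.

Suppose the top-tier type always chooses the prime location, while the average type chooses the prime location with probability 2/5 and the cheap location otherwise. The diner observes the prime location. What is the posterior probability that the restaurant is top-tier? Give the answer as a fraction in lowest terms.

P(the prime location) = (5/7)·1 + (2/7)·(2/5) = 29/35.
By Bayes' rule, P(top-tier | the prime location) = (5/7) / (29/35) = 25/29.

25/29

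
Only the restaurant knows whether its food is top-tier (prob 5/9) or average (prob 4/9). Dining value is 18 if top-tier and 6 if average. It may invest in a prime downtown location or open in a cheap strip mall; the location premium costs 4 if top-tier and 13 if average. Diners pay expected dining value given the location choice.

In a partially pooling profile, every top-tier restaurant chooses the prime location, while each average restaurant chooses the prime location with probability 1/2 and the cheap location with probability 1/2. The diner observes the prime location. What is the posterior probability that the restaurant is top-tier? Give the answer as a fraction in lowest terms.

P(the prime location) = (5/9)·1 + (4/9)·(1/2) = 7/9.
By Bayes' rule, P(top-tier | the prime location) = (5/9) / (7/9) = 5/7.

5/7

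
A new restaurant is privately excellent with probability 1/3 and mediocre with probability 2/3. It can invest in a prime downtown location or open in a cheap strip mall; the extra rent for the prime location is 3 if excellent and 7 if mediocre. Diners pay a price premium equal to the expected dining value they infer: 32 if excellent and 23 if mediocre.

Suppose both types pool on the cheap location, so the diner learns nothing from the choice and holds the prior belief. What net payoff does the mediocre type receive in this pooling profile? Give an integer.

26

Pooled price premium = 1/3·32 + 2/3·23 = 26.
mediocre pays no cost for the cheap location, so net payoff = 26.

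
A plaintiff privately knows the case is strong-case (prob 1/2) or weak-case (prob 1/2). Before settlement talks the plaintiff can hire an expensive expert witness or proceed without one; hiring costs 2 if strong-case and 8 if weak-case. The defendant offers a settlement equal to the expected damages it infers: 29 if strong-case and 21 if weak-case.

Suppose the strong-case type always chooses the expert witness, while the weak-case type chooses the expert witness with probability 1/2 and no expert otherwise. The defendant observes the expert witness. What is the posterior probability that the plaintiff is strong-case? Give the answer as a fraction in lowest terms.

P(the expert witness) = (1/2)·1 + (1/2)·(1/2) = 3/4.
By Bayes' rule, P(strong-case | the expert witness) = (1/2) / (3/4) = 2/3.

2/3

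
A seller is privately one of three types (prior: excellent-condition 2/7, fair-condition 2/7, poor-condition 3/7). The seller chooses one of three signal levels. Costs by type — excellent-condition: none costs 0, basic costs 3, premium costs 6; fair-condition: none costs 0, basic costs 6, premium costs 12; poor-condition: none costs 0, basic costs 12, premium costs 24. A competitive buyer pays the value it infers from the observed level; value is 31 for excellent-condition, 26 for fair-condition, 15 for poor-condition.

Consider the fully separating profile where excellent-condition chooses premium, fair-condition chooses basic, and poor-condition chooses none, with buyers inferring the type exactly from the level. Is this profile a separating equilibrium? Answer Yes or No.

Separating prices: premium → 31, basic → 26, none → 15.
excellent-condition (assigned premium): none: 15 − 0 = 15; basic: 26 − 3 = 23; premium: 31 − 6 = 25. excellent-condition stays.
fair-condition (assigned basic): none: 15 − 0 = 15; basic: 26 − 6 = 20; premium: 31 − 12 = 19. fair-condition stays.
poor-condition (assigned none): none: 15 − 0 = 15; basic: 26 − 12 = 14; premium: 31 − 24 = 7. poor-condition stays.
Every type prefers its assigned level; separation holds.

Yes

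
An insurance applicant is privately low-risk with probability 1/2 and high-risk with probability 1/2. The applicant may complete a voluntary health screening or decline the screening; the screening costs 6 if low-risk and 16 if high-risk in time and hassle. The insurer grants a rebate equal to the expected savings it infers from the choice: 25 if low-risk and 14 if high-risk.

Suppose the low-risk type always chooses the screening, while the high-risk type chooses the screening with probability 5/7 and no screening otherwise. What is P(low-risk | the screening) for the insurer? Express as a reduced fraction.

7/12

P(the screening) = (1/2)·1 + (1/2)·(5/7) = 6/7.
By Bayes' rule, P(low-risk | the screening) = (1/2) / (6/7) = 7/12.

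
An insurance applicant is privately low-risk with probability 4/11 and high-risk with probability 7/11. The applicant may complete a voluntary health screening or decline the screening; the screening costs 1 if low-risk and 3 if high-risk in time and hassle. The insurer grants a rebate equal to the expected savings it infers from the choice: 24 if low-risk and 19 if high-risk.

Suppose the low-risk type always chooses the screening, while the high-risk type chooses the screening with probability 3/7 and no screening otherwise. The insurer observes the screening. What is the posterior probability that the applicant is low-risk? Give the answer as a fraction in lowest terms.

P(the screening) = (4/11)·1 + (7/11)·(3/7) = 7/11.
By Bayes' rule, P(low-risk | the screening) = (4/11) / (7/11) = 4/7.

4/7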